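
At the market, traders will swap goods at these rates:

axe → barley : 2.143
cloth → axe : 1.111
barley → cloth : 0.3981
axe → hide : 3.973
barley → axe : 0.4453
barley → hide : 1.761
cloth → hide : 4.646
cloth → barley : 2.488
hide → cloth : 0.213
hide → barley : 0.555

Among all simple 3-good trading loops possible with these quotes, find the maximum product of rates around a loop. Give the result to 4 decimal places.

1.0265

barley→cloth→hide→barley: 0.3981 × 4.646 × 0.555 = 1.02651
axe→hide→barley→axe: 3.973 × 0.555 × 0.4453 = 0.98189
axe→barley→cloth→axe: 2.143 × 0.3981 × 1.111 = 0.94783
axe→hide→cloth→axe: 3.973 × 0.213 × 1.111 = 0.94018
barley→hide→cloth→barley: 1.761 × 0.213 × 2.488 = 0.93323
Maximum is barley→cloth→hide→barley at 1.0265; arbitrage exists.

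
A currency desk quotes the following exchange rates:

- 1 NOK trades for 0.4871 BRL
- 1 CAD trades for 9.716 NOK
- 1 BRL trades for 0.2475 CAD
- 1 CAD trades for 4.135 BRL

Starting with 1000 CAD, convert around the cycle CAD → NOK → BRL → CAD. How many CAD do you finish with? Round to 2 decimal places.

1171.33

1000 CAD × 9.716 = 9716 NOK
9716 NOK × 0.4871 = 4732.6636 BRL
4732.6636 BRL × 0.2475 = 1171.334241 CAD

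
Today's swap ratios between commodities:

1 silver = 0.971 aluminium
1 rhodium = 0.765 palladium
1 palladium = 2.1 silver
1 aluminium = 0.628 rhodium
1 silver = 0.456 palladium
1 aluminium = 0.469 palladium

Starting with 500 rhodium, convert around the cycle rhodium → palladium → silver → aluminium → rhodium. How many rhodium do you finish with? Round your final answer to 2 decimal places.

500 rhodium × 0.765 = 382.5 palladium
382.5 palladium × 2.1 = 803.25 silver
803.25 silver × 0.971 = 779.95575 aluminium
779.95575 aluminium × 0.628 = 489.812211 rhodium

489.81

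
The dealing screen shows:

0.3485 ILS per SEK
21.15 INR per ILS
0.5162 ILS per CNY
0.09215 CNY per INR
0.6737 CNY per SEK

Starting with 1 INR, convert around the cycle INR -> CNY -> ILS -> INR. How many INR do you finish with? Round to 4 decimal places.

1 INR × 0.09215 = 0.09215 CNY
0.09215 CNY × 0.5162 = 0.04756783 ILS
0.04756783 ILS × 21.15 = 1.0060596045 INR

1.0061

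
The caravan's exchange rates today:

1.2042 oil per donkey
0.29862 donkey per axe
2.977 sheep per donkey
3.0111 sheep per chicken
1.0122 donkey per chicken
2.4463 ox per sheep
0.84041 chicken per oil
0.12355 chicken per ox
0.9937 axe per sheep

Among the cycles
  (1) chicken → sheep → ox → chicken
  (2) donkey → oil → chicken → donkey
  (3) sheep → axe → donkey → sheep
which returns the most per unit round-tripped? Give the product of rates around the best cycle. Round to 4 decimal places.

(1) 3.0111 × 2.4463 × 0.12355 = 0.91008
(2) 1.2042 × 0.84041 × 1.0122 = 1.02437
(3) 0.9937 × 0.29862 × 2.977 = 0.88339
Highest is cycle (2) at 1.0244 (>1, arbitrage).

1.0244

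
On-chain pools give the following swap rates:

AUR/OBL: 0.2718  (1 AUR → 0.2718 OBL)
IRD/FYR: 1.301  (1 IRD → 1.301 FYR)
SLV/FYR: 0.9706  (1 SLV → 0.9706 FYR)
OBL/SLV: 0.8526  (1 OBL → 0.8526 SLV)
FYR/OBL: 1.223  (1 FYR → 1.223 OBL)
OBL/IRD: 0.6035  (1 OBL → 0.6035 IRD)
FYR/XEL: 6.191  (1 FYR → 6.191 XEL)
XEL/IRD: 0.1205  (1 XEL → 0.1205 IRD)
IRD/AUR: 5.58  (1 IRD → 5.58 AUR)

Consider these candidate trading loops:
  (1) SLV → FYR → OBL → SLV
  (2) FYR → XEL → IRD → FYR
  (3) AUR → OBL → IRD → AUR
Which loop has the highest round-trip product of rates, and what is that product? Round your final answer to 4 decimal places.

(1) 0.9706 × 1.223 × 0.8526 = 1.01207
(2) 6.191 × 0.1205 × 1.301 = 0.97057
(3) 0.2718 × 0.6035 × 5.58 = 0.91529
Highest is cycle (1) at 1.0121 (>1, arbitrage).

1.0121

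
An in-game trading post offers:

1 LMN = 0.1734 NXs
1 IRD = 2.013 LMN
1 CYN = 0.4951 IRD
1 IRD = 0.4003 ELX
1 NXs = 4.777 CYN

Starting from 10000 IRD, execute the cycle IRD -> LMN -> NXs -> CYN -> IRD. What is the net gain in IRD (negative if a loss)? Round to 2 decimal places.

10000 IRD × 2.013 = 20130 LMN
20130 LMN × 0.1734 = 3490.542 NXs
3490.542 NXs × 4.777 = 16674.319134 CYN
16674.319134 CYN × 0.4951 = 8255.4554032434 IRD
Net change: 8255.4554032434 − 10000 = -1744.5445967566 IRD

-1744.54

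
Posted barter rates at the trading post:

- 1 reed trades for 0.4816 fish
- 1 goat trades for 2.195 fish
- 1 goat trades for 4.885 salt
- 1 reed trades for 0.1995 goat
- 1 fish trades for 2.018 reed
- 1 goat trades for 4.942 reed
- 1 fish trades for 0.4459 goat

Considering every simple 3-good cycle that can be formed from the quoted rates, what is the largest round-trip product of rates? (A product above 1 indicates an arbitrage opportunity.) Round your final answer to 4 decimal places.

goat→reed→fish→goat: 4.942 × 0.4816 × 0.4459 = 1.06127
goat→fish→reed→goat: 2.195 × 2.018 × 0.1995 = 0.88369
Maximum is goat→reed→fish→goat at 1.0613; arbitrage exists.

1.0613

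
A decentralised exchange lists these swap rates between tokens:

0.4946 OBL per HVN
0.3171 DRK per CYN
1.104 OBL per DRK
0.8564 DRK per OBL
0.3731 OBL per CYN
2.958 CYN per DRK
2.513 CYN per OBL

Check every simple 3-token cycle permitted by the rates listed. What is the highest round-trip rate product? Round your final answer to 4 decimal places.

0.9451

DRK→CYN→OBL→DRK: 2.958 × 0.3731 × 0.8564 = 0.94515
DRK→OBL→CYN→DRK: 1.104 × 2.513 × 0.3171 = 0.87975
Maximum is DRK→CYN→OBL→DRK at 0.9451; no arbitrage — every cycle loses value.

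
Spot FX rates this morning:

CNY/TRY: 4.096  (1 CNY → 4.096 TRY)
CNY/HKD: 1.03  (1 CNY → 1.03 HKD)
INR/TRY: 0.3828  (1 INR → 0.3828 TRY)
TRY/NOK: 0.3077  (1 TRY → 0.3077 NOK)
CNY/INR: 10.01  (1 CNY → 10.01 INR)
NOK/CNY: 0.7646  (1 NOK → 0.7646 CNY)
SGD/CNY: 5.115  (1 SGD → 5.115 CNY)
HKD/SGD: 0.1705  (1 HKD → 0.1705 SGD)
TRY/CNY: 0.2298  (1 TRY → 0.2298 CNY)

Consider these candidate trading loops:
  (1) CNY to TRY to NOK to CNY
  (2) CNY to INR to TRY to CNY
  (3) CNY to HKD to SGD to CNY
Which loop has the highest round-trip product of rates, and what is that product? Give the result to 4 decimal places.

(1) 4.096 × 0.3077 × 0.7646 = 0.96366
(2) 10.01 × 0.3828 × 0.2298 = 0.88055
(3) 1.03 × 0.1705 × 5.115 = 0.89827
Highest is cycle (1) at 0.9637 (≤1, no arbitrage).

0.9637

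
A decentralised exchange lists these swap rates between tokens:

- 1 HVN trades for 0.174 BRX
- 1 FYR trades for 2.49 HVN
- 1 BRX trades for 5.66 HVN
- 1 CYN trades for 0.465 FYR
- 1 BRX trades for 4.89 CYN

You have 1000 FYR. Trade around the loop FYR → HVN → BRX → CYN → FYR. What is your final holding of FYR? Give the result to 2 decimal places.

1000 FYR × 2.49 = 2490 HVN
2490 HVN × 0.174 = 433.26 BRX
433.26 BRX × 4.89 = 2118.6414 CYN
2118.6414 CYN × 0.465 = 985.168251 FYR

985.17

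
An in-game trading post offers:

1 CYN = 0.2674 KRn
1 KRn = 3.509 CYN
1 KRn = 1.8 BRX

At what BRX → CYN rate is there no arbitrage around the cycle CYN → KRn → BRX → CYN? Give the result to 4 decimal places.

2.0776

Known legs of the cycle: 0.2674 × 1.8 = 0.48132
For no arbitrage the full-cycle product must be 1, so the missing rate is 1 / 0.48132 ≈ 2.077620.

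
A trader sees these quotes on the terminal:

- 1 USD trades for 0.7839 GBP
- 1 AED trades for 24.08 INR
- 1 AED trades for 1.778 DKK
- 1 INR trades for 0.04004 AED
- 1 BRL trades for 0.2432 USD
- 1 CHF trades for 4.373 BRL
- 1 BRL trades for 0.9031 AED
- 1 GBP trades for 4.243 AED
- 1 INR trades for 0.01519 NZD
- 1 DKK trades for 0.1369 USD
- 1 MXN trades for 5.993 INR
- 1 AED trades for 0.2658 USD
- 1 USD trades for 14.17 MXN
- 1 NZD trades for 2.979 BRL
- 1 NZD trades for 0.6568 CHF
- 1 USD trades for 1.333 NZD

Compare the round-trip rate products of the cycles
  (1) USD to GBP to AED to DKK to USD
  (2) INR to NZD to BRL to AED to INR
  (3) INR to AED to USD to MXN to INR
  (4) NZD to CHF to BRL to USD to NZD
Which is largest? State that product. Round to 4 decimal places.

(1) 0.7839 × 4.243 × 1.778 × 0.1369 = 0.80960
(2) 0.01519 × 2.979 × 0.9031 × 24.08 = 0.98406
(3) 0.04004 × 0.2658 × 14.17 × 5.993 = 0.90378
(4) 0.6568 × 4.373 × 0.2432 × 1.333 = 0.93112
Highest is cycle (2) at 0.9841 (≤1, no arbitrage).

0.9841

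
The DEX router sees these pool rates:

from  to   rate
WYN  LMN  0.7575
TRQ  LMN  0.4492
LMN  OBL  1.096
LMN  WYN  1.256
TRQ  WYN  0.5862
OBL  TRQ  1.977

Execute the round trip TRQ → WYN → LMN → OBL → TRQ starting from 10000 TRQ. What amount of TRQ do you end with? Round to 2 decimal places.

10000 TRQ × 0.5862 = 5862 WYN
5862 WYN × 0.7575 = 4440.465 LMN
4440.465 LMN × 1.096 = 4866.74964 OBL
4866.74964 OBL × 1.977 = 9621.56403828 TRQ

9621.56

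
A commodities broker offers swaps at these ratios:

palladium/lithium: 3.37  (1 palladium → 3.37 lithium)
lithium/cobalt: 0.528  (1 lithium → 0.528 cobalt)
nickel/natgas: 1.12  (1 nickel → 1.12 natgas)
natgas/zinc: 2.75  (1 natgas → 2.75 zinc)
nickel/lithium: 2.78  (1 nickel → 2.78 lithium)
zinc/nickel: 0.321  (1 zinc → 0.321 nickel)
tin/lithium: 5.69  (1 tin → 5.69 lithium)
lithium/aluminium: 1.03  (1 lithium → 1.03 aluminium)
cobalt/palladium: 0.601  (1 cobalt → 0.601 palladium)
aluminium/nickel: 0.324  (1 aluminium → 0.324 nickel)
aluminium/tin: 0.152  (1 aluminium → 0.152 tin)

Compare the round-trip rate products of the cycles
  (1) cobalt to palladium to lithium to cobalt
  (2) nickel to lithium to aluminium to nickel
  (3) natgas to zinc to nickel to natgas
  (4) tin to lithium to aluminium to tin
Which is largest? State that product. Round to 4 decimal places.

(1) 0.601 × 3.37 × 0.528 = 1.06940
(2) 2.78 × 1.03 × 0.324 = 0.92774
(3) 2.75 × 0.321 × 1.12 = 0.98868
(4) 5.69 × 1.03 × 0.152 = 0.89083
Highest is cycle (1) at 1.0694 (>1, arbitrage).

1.0694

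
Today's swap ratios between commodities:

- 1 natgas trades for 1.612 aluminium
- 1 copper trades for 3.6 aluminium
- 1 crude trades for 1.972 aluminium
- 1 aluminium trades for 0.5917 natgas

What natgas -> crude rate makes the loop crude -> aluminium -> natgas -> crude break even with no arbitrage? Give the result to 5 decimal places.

0.85702

Known legs of the cycle: 1.972 × 0.5917 = 1.1668324
For no arbitrage the full-cycle product must be 1, so the missing rate is 1 / 1.1668324 ≈ 0.8570211.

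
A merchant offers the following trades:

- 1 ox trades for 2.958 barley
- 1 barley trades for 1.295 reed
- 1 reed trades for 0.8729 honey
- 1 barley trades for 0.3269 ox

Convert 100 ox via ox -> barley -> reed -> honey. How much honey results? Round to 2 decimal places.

334.37

100 ox × 2.958 = 295.8 barley
295.8 barley × 1.295 = 383.061 reed
383.061 reed × 0.8729 = 334.3739469 honey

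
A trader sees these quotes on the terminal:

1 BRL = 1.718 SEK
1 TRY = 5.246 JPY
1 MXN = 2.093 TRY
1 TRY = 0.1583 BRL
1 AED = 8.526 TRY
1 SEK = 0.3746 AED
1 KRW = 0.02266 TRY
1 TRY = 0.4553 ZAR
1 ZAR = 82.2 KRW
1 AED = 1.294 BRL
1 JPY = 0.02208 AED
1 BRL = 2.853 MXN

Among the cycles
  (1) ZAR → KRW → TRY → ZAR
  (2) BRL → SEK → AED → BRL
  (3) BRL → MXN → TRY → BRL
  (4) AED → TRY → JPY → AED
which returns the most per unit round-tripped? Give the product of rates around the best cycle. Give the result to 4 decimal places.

0.9876

(1) 82.2 × 0.02266 × 0.4553 = 0.84807
(2) 1.718 × 0.3746 × 1.294 = 0.83277
(3) 2.853 × 2.093 × 0.1583 = 0.94526
(4) 8.526 × 5.246 × 0.02208 = 0.98758
Highest is cycle (4) at 0.9876 (≤1, no arbitrage).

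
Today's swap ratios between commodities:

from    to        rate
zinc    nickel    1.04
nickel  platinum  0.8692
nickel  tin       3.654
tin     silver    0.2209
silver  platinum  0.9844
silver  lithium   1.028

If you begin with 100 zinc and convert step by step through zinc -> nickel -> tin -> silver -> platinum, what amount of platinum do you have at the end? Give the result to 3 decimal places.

100 zinc × 1.04 = 104 nickel
104 nickel × 3.654 = 380.016 tin
380.016 tin × 0.2209 = 83.9455344 silver
83.9455344 silver × 0.9844 = 82.63598406336 platinum

82.636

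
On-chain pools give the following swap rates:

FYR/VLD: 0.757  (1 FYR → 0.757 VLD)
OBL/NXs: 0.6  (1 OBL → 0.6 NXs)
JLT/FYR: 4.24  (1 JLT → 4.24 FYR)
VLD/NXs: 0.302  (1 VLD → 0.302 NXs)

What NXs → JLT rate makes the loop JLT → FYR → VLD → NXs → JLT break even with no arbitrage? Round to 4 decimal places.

Known legs of the cycle: 4.24 × 0.757 × 0.302 = 0.96932336
For no arbitrage the full-cycle product must be 1, so the missing rate is 1 / 0.96932336 ≈ 1.031647.

1.0316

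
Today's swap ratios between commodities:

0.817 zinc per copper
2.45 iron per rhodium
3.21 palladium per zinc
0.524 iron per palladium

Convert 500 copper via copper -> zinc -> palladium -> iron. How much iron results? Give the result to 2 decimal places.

500 copper × 0.817 = 408.5 zinc
408.5 zinc × 3.21 = 1311.285 palladium
1311.285 palladium × 0.524 = 687.11334 iron

687.11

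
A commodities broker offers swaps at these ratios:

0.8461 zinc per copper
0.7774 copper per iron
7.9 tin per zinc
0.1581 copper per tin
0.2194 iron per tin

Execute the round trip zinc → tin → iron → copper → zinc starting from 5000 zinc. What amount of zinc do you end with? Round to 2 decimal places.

5000 zinc × 7.9 = 39500 tin
39500 tin × 0.2194 = 8666.3 iron
8666.3 iron × 0.7774 = 6737.18162 copper
6737.18162 copper × 0.8461 = 5700.329368682 zinc

5700.33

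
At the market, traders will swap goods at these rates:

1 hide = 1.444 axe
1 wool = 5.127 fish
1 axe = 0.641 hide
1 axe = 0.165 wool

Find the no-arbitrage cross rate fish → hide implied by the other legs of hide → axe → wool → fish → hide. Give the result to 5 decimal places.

Known legs of the cycle: 1.444 × 0.165 × 5.127 = 1.22155902
For no arbitrage the full-cycle product must be 1, so the missing rate is 1 / 1.22155902 ≈ 0.8186260.

0.81863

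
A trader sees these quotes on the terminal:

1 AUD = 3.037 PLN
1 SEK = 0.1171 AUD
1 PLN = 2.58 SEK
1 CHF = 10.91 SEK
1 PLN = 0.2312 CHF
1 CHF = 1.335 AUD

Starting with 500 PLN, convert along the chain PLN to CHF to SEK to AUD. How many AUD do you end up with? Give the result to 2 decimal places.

500 PLN × 0.2312 = 115.6 CHF
115.6 CHF × 10.91 = 1261.196 SEK
1261.196 SEK × 0.1171 = 147.6860516 AUD

147.69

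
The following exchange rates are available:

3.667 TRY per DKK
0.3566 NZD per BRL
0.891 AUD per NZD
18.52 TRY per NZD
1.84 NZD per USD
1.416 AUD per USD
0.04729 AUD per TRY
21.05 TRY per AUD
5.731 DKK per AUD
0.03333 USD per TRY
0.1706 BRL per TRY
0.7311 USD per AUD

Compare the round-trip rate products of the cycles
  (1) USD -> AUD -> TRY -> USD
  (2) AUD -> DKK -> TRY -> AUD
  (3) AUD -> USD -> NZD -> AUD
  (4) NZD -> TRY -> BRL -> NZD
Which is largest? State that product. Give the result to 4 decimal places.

1.1986

(1) 1.416 × 21.05 × 0.03333 = 0.99346
(2) 5.731 × 3.667 × 0.04729 = 0.99383
(3) 0.7311 × 1.84 × 0.891 = 1.19859
(4) 18.52 × 0.1706 × 0.3566 = 1.12668
Highest is cycle (3) at 1.1986 (>1, arbitrage).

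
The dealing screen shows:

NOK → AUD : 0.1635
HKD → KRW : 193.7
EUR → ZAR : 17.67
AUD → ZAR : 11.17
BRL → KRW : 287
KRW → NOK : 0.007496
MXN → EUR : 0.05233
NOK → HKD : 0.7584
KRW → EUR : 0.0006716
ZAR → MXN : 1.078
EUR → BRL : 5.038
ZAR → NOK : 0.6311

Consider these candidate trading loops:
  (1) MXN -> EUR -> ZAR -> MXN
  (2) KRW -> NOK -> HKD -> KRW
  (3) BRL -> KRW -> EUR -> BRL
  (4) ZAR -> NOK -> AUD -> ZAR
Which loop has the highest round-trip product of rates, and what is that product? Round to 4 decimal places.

1.1526

(1) 0.05233 × 17.67 × 1.078 = 0.99680
(2) 0.007496 × 0.7584 × 193.7 = 1.10118
(3) 287 × 0.0006716 × 5.038 = 0.97107
(4) 0.6311 × 0.1635 × 11.17 = 1.15257
Highest is cycle (4) at 1.1526 (>1, arbitrage).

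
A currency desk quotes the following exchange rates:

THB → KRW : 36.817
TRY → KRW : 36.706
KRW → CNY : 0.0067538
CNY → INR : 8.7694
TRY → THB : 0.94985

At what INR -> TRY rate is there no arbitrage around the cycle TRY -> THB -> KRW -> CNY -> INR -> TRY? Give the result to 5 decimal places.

Known legs of the cycle: 0.94985 × 36.817 × 0.0067538 × 8.7694 = 2.071197438827570614
For no arbitrage the full-cycle product must be 1, so the missing rate is 1 / 2.071197438827570614 ≈ 0.4828125.

0.48281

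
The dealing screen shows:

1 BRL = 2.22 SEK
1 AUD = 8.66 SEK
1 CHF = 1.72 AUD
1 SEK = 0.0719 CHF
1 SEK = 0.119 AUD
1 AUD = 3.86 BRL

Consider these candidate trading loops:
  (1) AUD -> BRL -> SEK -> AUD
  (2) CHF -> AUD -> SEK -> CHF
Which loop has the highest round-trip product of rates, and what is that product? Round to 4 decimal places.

(1) 3.86 × 2.22 × 0.119 = 1.01973
(2) 1.72 × 8.66 × 0.0719 = 1.07096
Highest is cycle (2) at 1.0710 (>1, arbitrage).

1.0710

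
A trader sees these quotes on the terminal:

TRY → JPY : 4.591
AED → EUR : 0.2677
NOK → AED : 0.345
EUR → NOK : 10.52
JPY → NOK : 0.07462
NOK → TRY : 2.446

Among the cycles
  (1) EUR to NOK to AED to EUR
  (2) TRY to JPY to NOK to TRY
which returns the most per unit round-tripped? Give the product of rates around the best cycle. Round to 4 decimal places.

(1) 10.52 × 0.345 × 0.2677 = 0.97159
(2) 4.591 × 0.07462 × 2.446 = 0.83795
Highest is cycle (1) at 0.9716 (≤1, no arbitrage).

0.9716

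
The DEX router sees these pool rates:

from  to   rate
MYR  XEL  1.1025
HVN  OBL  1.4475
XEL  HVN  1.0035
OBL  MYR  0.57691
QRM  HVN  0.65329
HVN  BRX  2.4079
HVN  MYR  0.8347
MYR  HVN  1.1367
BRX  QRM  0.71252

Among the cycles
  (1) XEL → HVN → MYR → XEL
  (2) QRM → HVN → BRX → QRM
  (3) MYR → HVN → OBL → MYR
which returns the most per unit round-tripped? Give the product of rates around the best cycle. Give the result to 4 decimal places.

(1) 1.0035 × 0.8347 × 1.1025 = 0.92348
(2) 0.65329 × 2.4079 × 0.71252 = 1.12083
(3) 1.1367 × 1.4475 × 0.57691 = 0.94923
Highest is cycle (2) at 1.1208 (>1, arbitrage).

1.1208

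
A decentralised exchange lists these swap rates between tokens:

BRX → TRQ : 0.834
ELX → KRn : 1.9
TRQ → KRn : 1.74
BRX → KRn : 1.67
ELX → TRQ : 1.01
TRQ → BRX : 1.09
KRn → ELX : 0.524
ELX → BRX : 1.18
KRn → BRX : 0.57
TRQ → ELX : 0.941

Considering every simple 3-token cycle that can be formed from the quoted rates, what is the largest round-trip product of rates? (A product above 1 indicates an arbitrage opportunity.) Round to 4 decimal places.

1.0326

ELX→BRX→KRn→ELX: 1.18 × 1.67 × 0.524 = 1.03259
ELX→BRX→TRQ→ELX: 1.18 × 0.834 × 0.941 = 0.92606
ELX→TRQ→KRn→ELX: 1.01 × 1.74 × 0.524 = 0.92088
KRn→BRX→TRQ→KRn: 0.57 × 0.834 × 1.74 = 0.82716
Maximum is ELX→BRX→KRn→ELX at 1.0326; arbitrage exists.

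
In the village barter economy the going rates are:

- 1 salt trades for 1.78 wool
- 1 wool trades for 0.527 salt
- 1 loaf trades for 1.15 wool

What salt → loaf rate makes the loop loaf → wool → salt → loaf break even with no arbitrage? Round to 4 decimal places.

1.6500

Known legs of the cycle: 1.15 × 0.527 = 0.60605
For no arbitrage the full-cycle product must be 1, so the missing rate is 1 / 0.60605 ≈ 1.650029.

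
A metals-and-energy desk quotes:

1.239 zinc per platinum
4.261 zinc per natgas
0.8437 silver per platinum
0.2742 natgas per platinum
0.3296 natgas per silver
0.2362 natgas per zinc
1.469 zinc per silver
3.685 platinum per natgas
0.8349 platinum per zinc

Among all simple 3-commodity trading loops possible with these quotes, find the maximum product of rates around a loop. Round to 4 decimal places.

platinum→zinc→natgas→platinum: 1.239 × 0.2362 × 3.685 = 1.07842
silver→zinc→platinum→silver: 1.469 × 0.8349 × 0.8437 = 1.03477
silver→natgas→platinum→silver: 0.3296 × 3.685 × 0.8437 = 1.02474
platinum→natgas→zinc→platinum: 0.2742 × 4.261 × 0.8349 = 0.97547
Maximum is platinum→zinc→natgas→platinum at 1.0784; arbitrage exists.

1.0784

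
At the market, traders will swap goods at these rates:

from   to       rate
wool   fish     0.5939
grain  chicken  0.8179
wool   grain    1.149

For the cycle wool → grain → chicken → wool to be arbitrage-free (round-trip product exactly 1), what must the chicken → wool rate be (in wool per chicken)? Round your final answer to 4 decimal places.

1.0641

Known legs of the cycle: 1.149 × 0.8179 = 0.9397671
For no arbitrage the full-cycle product must be 1, so the missing rate is 1 / 0.9397671 ≈ 1.064093.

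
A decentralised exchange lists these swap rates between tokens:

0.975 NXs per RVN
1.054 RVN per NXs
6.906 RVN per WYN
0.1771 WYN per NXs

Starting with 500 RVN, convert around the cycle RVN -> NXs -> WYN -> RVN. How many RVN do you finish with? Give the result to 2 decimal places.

596.24

500 RVN × 0.975 = 487.5 NXs
487.5 NXs × 0.1771 = 86.33625 WYN
86.33625 WYN × 6.906 = 596.2381425 RVN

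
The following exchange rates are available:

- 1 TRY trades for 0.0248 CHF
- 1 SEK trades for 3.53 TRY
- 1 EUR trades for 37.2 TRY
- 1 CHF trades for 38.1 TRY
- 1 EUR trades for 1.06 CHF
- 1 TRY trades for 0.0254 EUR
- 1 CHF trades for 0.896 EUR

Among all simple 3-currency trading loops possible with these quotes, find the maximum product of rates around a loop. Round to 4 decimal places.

CHF→TRY→EUR→CHF: 38.1 × 0.0254 × 1.06 = 1.02580
CHF→EUR→TRY→CHF: 0.896 × 37.2 × 0.0248 = 0.82661
Maximum is CHF→TRY→EUR→CHF at 1.0258; arbitrage exists.

1.0258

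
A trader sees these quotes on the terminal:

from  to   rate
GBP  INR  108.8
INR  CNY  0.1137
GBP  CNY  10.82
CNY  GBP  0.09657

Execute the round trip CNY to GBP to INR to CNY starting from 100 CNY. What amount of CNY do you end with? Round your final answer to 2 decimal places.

119.46

100 CNY × 0.09657 = 9.657 GBP
9.657 GBP × 108.8 = 1050.6816 INR
1050.6816 INR × 0.1137 = 119.46249792 CNY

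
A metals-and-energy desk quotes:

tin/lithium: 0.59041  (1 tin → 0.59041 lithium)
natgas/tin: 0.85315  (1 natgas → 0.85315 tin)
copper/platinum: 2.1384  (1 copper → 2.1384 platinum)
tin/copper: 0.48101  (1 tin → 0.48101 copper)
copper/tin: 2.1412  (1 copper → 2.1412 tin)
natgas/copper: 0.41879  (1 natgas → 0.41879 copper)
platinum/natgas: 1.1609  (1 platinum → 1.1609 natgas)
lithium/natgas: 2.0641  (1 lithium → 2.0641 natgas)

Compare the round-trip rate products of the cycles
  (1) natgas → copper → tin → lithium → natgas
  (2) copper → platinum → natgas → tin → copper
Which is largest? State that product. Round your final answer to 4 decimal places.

(1) 0.41879 × 2.1412 × 0.59041 × 2.0641 = 1.09279
(2) 2.1384 × 1.1609 × 0.85315 × 0.48101 = 1.01874
Highest is cycle (1) at 1.0928 (>1, arbitrage).

1.0928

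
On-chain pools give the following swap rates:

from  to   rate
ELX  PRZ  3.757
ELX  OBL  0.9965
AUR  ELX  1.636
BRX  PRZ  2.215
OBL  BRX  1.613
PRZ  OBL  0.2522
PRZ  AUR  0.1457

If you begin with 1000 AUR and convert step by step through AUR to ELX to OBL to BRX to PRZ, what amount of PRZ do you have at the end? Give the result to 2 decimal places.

1000 AUR × 1.636 = 1636 ELX
1636 ELX × 0.9965 = 1630.274 OBL
1630.274 OBL × 1.613 = 2629.631962 BRX
2629.631962 BRX × 2.215 = 5824.63479583 PRZ

5824.63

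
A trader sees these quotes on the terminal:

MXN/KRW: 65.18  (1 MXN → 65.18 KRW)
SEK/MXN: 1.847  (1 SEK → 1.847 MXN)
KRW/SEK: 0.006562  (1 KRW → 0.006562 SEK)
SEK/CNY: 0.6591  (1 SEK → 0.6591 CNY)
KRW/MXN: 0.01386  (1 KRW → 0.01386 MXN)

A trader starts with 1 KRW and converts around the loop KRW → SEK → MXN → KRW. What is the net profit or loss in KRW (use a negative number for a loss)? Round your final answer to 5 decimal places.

1 KRW × 0.006562 = 0.006562 SEK
0.006562 SEK × 1.847 = 0.012120014 MXN
0.012120014 MXN × 65.18 = 0.78998251252 KRW
Net change: 0.78998251252 − 1 = -0.21001748748 KRW

-0.21002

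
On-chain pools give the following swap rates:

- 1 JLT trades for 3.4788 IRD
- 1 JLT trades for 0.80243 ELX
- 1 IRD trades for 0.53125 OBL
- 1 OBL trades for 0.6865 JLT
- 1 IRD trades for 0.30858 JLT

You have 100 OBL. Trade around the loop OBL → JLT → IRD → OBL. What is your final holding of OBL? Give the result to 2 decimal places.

126.87

100 OBL × 0.6865 = 68.65 JLT
68.65 JLT × 3.4788 = 238.81962 IRD
238.81962 IRD × 0.53125 = 126.872923125 OBL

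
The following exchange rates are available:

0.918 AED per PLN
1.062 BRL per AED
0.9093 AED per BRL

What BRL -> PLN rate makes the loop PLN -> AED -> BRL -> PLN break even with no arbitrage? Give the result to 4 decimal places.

1.0257

Known legs of the cycle: 0.918 × 1.062 = 0.974916
For no arbitrage the full-cycle product must be 1, so the missing rate is 1 / 0.974916 ≈ 1.025729.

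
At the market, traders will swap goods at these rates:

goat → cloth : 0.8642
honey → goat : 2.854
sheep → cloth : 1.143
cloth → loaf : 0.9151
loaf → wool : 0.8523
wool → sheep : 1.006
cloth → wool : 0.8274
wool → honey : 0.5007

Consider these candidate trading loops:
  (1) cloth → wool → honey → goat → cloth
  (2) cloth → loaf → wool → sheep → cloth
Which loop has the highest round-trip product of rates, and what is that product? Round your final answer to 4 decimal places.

1.0218

(1) 0.8274 × 0.5007 × 2.854 × 0.8642 = 1.02179
(2) 0.9151 × 0.8523 × 1.006 × 1.143 = 0.89682
Highest is cycle (1) at 1.0218 (>1, arbitrage).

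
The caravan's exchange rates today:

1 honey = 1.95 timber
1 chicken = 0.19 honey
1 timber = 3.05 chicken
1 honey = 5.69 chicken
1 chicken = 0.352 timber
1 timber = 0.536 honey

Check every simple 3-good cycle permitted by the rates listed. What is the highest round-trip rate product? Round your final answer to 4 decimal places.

1.1300

chicken→honey→timber→chicken: 0.19 × 1.95 × 3.05 = 1.13003
chicken→timber→honey→chicken: 0.352 × 0.536 × 5.69 = 1.07354
Maximum is chicken→honey→timber→chicken at 1.1300; arbitrage exists.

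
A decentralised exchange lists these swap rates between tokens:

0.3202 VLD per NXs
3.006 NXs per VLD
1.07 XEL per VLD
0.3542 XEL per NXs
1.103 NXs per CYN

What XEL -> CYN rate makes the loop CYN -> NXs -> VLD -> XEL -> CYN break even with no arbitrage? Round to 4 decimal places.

Known legs of the cycle: 1.103 × 0.3202 × 1.07 = 0.377903242
For no arbitrage the full-cycle product must be 1, so the missing rate is 1 / 0.377903242 ≈ 2.646180.

2.6462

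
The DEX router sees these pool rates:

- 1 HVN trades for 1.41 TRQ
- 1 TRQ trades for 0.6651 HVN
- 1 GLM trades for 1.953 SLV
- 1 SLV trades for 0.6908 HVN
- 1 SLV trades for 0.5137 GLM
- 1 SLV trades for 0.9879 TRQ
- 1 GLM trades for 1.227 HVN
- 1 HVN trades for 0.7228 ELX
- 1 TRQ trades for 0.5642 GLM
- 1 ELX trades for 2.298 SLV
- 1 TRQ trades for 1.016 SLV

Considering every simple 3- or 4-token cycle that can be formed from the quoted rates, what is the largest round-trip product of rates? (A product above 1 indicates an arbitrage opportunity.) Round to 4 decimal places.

ELX→SLV→HVN→ELX: 2.298 × 0.6908 × 0.7228 = 1.14741
ELX→SLV→TRQ→HVN→ELX: 2.298 × 0.9879 × 0.6651 × 0.7228 = 1.09136
GLM→SLV→TRQ→GLM: 1.953 × 0.9879 × 0.5642 = 1.08855
GLM→SLV→HVN→TRQ→GLM: 1.953 × 0.6908 × 1.41 × 0.5642 = 1.07326
ELX→SLV→GLM→HVN→ELX: 2.298 × 0.5137 × 1.227 × 0.7228 = 1.04694
TRQ→SLV→HVN→TRQ: 1.016 × 0.6908 × 1.41 = 0.98961
GLM→HVN→TRQ→GLM: 1.227 × 1.41 × 0.5642 = 0.97611
GLM→HVN→TRQ→SLV→GLM: 1.227 × 1.41 × 1.016 × 0.5137 = 0.90296
Maximum is ELX→SLV→HVN→ELX at 1.1474; arbitrage exists.

1.1474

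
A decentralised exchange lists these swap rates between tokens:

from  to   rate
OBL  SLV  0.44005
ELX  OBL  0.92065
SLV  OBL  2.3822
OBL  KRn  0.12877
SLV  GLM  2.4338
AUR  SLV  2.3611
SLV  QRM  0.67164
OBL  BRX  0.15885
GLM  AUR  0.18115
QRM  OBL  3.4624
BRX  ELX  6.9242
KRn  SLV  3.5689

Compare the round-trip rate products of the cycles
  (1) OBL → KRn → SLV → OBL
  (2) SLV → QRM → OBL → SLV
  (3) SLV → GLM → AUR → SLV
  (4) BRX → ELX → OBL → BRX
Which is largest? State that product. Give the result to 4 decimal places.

1.0948

(1) 0.12877 × 3.5689 × 2.3822 = 1.09478
(2) 0.67164 × 3.4624 × 0.44005 = 1.02333
(3) 2.4338 × 0.18115 × 2.3611 = 1.04097
(4) 6.9242 × 0.92065 × 0.15885 = 1.01263
Highest is cycle (1) at 1.0948 (>1, arbitrage).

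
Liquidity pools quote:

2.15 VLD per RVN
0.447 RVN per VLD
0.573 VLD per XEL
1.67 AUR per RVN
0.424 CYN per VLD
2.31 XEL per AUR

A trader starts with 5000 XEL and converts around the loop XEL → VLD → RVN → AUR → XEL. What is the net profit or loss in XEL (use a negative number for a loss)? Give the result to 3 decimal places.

-59.617

5000 XEL × 0.573 = 2865 VLD
2865 VLD × 0.447 = 1280.655 RVN
1280.655 RVN × 1.67 = 2138.69385 AUR
2138.69385 AUR × 2.31 = 4940.3827935 XEL
Net change: 4940.3827935 − 5000 = -59.6172065 XEL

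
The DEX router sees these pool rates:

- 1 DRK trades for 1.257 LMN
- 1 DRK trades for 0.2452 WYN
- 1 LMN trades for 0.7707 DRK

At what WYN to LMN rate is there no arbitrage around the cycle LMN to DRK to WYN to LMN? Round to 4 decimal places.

5.2917

Known legs of the cycle: 0.7707 × 0.2452 = 0.18897564
For no arbitrage the full-cycle product must be 1, so the missing rate is 1 / 0.18897564 ≈ 5.291687.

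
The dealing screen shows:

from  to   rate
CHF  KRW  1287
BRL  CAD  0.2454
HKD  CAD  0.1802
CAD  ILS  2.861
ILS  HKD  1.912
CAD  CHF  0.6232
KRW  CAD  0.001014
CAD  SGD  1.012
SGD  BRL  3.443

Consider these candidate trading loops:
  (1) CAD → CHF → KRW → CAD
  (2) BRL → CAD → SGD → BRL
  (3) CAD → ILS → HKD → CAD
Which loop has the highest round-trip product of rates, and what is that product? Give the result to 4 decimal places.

0.9857

(1) 0.6232 × 1287 × 0.001014 = 0.81329
(2) 0.2454 × 1.012 × 3.443 = 0.85505
(3) 2.861 × 1.912 × 0.1802 = 0.98574
Highest is cycle (3) at 0.9857 (≤1, no arbitrage).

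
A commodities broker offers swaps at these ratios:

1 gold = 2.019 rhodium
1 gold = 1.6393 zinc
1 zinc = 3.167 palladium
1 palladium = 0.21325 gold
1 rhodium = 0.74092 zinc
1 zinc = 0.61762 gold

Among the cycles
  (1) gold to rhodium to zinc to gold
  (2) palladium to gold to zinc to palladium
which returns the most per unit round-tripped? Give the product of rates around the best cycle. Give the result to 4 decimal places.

1.1071

(1) 2.019 × 0.74092 × 0.61762 = 0.92391
(2) 0.21325 × 1.6393 × 3.167 = 1.10712
Highest is cycle (2) at 1.1071 (>1, arbitrage).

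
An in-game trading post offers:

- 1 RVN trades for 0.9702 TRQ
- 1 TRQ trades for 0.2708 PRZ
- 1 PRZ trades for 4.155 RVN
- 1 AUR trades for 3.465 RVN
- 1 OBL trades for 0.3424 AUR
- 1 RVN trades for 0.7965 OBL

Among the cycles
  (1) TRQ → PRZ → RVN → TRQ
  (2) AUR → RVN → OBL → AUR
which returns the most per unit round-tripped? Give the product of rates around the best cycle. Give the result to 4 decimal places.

(1) 0.2708 × 4.155 × 0.9702 = 1.09164
(2) 3.465 × 0.7965 × 0.3424 = 0.94498
Highest is cycle (1) at 1.0916 (>1, arbitrage).

1.0916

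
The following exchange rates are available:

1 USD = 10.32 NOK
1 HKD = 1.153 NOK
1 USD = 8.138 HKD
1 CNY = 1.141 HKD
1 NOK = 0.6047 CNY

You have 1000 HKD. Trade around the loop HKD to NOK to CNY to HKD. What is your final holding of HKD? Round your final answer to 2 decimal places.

795.53

1000 HKD × 1.153 = 1153 NOK
1153 NOK × 0.6047 = 697.2191 CNY
697.2191 CNY × 1.141 = 795.5269931 HKD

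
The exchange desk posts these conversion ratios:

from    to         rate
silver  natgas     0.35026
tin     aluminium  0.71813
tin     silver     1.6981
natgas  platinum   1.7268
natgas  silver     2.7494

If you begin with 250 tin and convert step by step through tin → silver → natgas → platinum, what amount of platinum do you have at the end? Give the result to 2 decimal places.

250 tin × 1.6981 = 424.525 silver
424.525 silver × 0.35026 = 148.6941265 natgas
148.6941265 natgas × 1.7268 = 256.7650176402 platinum

256.77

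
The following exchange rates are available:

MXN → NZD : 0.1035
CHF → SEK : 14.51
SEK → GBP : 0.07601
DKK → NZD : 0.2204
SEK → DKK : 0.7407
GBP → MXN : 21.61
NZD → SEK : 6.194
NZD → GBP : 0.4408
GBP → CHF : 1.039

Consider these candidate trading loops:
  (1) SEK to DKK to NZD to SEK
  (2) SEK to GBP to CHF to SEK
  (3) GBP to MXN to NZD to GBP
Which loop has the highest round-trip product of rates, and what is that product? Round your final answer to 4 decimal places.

1.1459

(1) 0.7407 × 0.2204 × 6.194 = 1.01117
(2) 0.07601 × 1.039 × 14.51 = 1.14592
(3) 21.61 × 0.1035 × 0.4408 = 0.98591
Highest is cycle (2) at 1.1459 (>1, arbitrage).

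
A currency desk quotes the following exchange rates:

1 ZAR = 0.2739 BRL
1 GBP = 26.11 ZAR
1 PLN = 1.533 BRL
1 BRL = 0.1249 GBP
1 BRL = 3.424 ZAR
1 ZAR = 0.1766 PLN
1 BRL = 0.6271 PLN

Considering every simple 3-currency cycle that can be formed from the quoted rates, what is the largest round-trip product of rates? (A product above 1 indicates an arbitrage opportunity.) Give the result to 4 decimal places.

ZAR→PLN→BRL→ZAR: 0.1766 × 1.533 × 3.424 = 0.92697
GBP→ZAR→BRL→GBP: 26.11 × 0.2739 × 0.1249 = 0.89323
Maximum is ZAR→PLN→BRL→ZAR at 0.9270; no arbitrage — every cycle loses value.

0.9270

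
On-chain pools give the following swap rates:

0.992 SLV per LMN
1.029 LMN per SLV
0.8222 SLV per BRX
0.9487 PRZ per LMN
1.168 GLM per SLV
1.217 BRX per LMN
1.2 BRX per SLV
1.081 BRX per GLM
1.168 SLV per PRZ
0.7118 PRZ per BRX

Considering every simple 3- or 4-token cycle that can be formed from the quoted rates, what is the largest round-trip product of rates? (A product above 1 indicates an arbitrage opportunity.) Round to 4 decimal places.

PRZ→SLV→LMN→PRZ: 1.168 × 1.029 × 0.9487 = 1.14022
GLM→BRX→PRZ→SLV→GLM: 1.081 × 0.7118 × 1.168 × 1.168 = 1.04971
PRZ→SLV→LMN→BRX→PRZ: 1.168 × 1.029 × 1.217 × 0.7118 = 1.04113
GLM→BRX→SLV→GLM: 1.081 × 0.8222 × 1.168 = 1.03812
SLV→LMN→BRX→SLV: 1.029 × 1.217 × 0.8222 = 1.02964
PRZ→SLV→BRX→PRZ: 1.168 × 1.2 × 0.7118 = 0.99766
Maximum is PRZ→SLV→LMN→PRZ at 1.1402; arbitrage exists.

1.1402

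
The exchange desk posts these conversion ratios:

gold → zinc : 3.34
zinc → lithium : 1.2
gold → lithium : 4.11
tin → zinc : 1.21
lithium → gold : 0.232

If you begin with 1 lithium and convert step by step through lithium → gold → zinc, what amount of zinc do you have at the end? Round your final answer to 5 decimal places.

1 lithium × 0.232 = 0.232 gold
0.232 gold × 3.34 = 0.77488 zinc

0.77488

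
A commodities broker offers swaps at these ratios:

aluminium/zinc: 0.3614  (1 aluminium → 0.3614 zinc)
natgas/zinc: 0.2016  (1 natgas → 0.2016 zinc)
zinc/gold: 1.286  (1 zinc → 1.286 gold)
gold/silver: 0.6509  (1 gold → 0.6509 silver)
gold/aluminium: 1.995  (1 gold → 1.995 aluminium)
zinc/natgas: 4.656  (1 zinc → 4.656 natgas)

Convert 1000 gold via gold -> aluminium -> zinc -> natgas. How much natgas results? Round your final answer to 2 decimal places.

3356.94

1000 gold × 1.995 = 1995 aluminium
1995 aluminium × 0.3614 = 720.993 zinc
720.993 zinc × 4.656 = 3356.943408 natgas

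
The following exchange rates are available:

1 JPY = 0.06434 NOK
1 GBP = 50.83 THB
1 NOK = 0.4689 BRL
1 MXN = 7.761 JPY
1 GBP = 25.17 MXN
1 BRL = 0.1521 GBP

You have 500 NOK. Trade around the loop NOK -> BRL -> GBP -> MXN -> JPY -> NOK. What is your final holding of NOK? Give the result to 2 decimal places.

448.19

500 NOK × 0.4689 = 234.45 BRL
234.45 BRL × 0.1521 = 35.659845 GBP
35.659845 GBP × 25.17 = 897.55829865 MXN
897.55829865 MXN × 7.761 = 6965.94995582265 JPY
6965.94995582265 JPY × 0.06434 = 448.189220157629301 NOK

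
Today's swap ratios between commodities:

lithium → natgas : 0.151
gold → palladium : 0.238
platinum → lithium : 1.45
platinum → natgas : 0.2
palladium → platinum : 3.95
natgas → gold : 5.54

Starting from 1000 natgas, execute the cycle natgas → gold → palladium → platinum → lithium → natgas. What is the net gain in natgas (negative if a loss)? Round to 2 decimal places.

1000 natgas × 5.54 = 5540 gold
5540 gold × 0.238 = 1318.52 palladium
1318.52 palladium × 3.95 = 5208.154 platinum
5208.154 platinum × 1.45 = 7551.8233 lithium
7551.8233 lithium × 0.151 = 1140.3253183 natgas
Net change: 1140.3253183 − 1000 = 140.3253183 natgas

140.33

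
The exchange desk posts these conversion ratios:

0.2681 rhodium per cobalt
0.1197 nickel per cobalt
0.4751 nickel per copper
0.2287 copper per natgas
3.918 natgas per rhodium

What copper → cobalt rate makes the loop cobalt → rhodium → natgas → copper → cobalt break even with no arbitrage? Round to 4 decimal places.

4.1627

Known legs of the cycle: 0.2681 × 3.918 × 0.2287 = 0.24023009346
For no arbitrage the full-cycle product must be 1, so the missing rate is 1 / 0.24023009346 ≈ 4.162676.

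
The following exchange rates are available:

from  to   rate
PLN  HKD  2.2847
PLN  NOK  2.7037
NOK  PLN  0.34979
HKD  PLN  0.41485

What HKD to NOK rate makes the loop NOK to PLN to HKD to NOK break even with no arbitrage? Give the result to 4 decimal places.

Known legs of the cycle: 0.34979 × 2.2847 = 0.799165213
For no arbitrage the full-cycle product must be 1, so the missing rate is 1 / 0.799165213 ≈ 1.251306.

1.2513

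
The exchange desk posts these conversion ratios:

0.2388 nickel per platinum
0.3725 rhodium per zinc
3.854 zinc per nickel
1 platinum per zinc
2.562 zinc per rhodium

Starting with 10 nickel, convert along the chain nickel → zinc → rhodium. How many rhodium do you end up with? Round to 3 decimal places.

14.356

10 nickel × 3.854 = 38.54 zinc
38.54 zinc × 0.3725 = 14.35615 rhodium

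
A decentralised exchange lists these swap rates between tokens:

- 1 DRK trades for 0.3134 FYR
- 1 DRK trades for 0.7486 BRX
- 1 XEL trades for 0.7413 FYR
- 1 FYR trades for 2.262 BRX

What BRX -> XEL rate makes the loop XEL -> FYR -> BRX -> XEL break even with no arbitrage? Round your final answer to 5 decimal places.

Known legs of the cycle: 0.7413 × 2.262 = 1.6768206
For no arbitrage the full-cycle product must be 1, so the missing rate is 1 / 1.6768206 ≈ 0.5963667.

0.59637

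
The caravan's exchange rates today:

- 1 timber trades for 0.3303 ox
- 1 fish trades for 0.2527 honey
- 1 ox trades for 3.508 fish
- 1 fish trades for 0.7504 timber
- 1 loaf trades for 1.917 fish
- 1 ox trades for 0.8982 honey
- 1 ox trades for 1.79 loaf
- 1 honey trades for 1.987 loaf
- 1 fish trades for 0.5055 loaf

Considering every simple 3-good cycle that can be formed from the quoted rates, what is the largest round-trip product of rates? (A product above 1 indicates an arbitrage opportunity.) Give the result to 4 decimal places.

0.9626

fish→honey→loaf→fish: 0.2527 × 1.987 × 1.917 = 0.96255
ox→fish→timber→ox: 3.508 × 0.7504 × 0.3303 = 0.86948
Maximum is fish→honey→loaf→fish at 0.9626; no arbitrage — every cycle loses value.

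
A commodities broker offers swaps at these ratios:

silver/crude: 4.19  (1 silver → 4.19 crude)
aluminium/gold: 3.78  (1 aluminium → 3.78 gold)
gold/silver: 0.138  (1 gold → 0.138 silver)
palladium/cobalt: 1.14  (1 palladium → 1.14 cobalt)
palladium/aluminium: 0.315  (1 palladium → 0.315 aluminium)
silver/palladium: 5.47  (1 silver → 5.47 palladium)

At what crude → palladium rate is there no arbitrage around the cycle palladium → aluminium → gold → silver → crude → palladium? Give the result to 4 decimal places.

1.4525

Known legs of the cycle: 0.315 × 3.78 × 0.138 × 4.19 = 0.688486554
For no arbitrage the full-cycle product must be 1, so the missing rate is 1 / 0.688486554 ≈ 1.452461.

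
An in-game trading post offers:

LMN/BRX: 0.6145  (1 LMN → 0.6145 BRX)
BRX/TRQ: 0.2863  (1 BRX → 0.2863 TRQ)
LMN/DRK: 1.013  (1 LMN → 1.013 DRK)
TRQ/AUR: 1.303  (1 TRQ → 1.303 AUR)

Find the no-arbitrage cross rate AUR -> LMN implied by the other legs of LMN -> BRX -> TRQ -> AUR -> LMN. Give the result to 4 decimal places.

4.3623

Known legs of the cycle: 0.6145 × 0.2863 × 1.303 = 0.22923854905
For no arbitrage the full-cycle product must be 1, so the missing rate is 1 / 0.22923854905 ≈ 4.362268.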